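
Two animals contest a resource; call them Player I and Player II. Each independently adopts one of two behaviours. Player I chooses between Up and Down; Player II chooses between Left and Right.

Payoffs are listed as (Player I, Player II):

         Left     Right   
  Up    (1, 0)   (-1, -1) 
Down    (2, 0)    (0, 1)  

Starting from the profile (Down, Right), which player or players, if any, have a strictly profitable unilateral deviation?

Neither

Player I at (Down, Right) earns 0; deviating to Up yields -1 — not better.
Player II earns 1; deviating to Left yields 0 — not better.
Neither player can strictly improve; the profile is a Nash equilibrium.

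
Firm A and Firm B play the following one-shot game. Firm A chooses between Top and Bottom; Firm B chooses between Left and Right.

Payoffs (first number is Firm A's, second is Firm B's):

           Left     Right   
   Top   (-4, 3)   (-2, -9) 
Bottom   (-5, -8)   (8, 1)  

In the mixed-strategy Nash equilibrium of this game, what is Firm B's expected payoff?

-23/7

First find x, the probability Firm A plays Top, from Firm B's indifference between Left and Right: 3x − 8(1−x) = −9x + (1−x), giving x = 3/7.
Since Firm B is indifferent in equilibrium, Firm B's expected payoff equals the payoff from either column against (3/7, 4/7). Using Left: 3(3/7) − 8(4/7) = -23/7.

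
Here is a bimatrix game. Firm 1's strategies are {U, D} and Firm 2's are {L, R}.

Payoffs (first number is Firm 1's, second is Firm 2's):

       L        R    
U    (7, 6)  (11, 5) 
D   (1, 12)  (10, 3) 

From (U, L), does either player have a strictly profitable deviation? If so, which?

Neither

Firm 1 at (U, L) earns 7; deviating to D yields 1 — not better.
Firm 2 earns 6; deviating to R yields 5 — not better.
Neither player can strictly improve; the profile is a Nash equilibrium.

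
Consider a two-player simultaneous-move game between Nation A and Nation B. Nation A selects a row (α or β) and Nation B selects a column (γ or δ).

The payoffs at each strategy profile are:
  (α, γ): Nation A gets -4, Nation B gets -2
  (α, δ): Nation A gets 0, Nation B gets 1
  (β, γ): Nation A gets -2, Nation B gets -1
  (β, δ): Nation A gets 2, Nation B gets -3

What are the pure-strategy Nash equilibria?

(β, γ)

(α, γ): Nation A prefers β (-2 > -4); Nation B prefers δ (1 > -2) — not an equilibrium.
(α, δ): Nation A prefers β (2 > 0) — not an equilibrium.
(β, γ): Nation A gets -2 ≥ -4 from α, and Nation B gets -1 ≥ -3 from δ — Nash equilibrium.
(β, δ): Nation B prefers γ (-1 > -3) — not an equilibrium.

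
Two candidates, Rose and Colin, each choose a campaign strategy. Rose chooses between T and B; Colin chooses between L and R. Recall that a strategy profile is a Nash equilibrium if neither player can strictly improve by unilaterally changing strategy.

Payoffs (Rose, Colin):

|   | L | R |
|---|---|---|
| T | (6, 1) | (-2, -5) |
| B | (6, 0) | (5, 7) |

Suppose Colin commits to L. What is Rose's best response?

Against L, Rose earns 6 from T and 6 from B.
So either strategy is a best response.

either — both T and B are best responses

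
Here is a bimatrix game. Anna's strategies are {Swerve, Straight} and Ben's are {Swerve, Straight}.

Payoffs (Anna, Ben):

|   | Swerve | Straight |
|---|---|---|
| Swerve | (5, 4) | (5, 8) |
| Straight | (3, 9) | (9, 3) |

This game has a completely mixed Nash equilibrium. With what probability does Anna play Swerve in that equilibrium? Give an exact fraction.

Let r be the probability that Anna plays Swerve. In a completely mixed equilibrium, Ben must be indifferent between Swerve and Straight.
Ben's expected payoff from Swerve is 4r + 9(1−r); from Straight it is 8r + 3(1−r).
Setting these equal: −5r + 9 = 5r + 3, so r = 3/5.

3/5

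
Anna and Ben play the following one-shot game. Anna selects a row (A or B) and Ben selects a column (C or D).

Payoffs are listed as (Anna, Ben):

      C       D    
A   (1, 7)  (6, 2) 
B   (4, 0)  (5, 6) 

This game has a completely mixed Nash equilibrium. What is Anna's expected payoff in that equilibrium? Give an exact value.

19/4

First find q, the probability Ben plays C, from Anna's indifference between A and B: q + 6(1−q) = 4q + 5(1−q), giving q = 1/4.
Since Anna is indifferent in equilibrium, Anna's expected payoff equals the payoff from either row against (1/4, 3/4). Using A: (1/4) + 6(3/4) = 19/4.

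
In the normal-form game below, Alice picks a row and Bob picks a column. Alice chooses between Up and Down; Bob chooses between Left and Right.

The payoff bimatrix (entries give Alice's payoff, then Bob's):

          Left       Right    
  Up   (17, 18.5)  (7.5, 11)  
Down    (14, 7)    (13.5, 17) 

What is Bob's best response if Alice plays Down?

Against Down, Bob earns 7 from Left and 17 from Right.
So Right is the best response.

Right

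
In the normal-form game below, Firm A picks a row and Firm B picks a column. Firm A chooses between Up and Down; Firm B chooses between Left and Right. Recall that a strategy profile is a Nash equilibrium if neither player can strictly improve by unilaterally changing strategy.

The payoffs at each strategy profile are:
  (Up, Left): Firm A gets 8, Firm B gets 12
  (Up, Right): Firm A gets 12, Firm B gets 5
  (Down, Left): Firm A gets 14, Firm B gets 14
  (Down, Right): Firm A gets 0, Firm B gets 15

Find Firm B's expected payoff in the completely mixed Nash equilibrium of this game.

55/4

First find p, the probability Firm A plays Up, from Firm B's indifference between Left and Right: 12p + 14(1−p) = 5p + 15(1−p), giving p = 1/8.
Since Firm B is indifferent in equilibrium, Firm B's expected payoff equals the payoff from either column against (1/8, 7/8). Using Left: 12(1/8) + 14(7/8) = 55/4.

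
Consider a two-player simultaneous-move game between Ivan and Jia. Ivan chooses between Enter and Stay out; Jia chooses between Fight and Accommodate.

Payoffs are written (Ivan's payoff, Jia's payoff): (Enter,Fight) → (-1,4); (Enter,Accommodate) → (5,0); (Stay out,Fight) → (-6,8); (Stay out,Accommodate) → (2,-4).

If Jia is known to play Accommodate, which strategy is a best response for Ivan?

Enter

Against Accommodate, Ivan earns 5 from Enter and 2 from Stay out.
So Enter is the best response.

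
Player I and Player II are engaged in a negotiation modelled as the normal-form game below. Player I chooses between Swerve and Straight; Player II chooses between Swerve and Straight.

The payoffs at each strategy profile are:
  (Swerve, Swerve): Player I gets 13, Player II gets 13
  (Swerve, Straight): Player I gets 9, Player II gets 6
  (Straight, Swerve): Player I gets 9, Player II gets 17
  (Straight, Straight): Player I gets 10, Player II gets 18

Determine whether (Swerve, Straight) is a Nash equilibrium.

No

At (Swerve, Straight), Player I earns 9; switching to Straight would give 10, so Player I would deviate.
Player II earns 6; switching to Swerve would give 13, so Player II would deviate.
Since at least one player can profitably deviate, this is not a Nash equilibrium.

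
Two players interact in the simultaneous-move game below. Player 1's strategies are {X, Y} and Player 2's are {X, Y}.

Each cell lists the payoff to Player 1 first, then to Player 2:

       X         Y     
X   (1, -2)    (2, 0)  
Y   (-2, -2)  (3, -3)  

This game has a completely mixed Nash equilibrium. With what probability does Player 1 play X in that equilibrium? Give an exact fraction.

Let x be the probability that Player 1 plays X. In a completely mixed equilibrium, Player 2 must be indifferent between X and Y.
Player 2's expected payoff from X is −2x − 2(1−x); from Y it is −3(1−x).
Setting these equal: -2 = 3x − 3, so x = 1/3.

1/3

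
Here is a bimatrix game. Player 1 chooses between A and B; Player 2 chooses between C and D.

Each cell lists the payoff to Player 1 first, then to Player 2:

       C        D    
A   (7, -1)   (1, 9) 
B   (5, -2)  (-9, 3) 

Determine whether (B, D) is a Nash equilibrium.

No

At (B, D), Player 1 earns -9; switching to A would give 1, so Player 1 would deviate.
Player 2 earns 3; switching to C would give -2, so Player 2 has no profitable deviation.
Since at least one player can profitably deviate, this is not a Nash equilibrium.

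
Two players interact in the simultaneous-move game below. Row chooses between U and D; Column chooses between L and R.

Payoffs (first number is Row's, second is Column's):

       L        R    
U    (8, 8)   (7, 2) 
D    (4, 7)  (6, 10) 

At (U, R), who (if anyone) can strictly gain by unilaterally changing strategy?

Column

Row at (U, R) earns 7; deviating to D yields 6 — not better.
Column earns 2; deviating to L yields 8 — a strict improvement.
Only Column has a strictly profitable deviation.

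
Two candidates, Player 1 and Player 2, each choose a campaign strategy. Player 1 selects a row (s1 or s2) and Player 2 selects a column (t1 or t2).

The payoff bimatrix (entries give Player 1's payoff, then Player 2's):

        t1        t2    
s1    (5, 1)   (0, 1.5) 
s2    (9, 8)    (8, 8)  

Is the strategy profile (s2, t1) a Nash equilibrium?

At (s2, t1), Player 1 earns 9; switching to s1 would give 5, so Player 1 has no profitable deviation.
Player 2 earns 8; switching to t2 would give 8, so Player 2 has no profitable deviation.
Neither player can gain by a unilateral deviation, so this profile is a Nash equilibrium.

Yes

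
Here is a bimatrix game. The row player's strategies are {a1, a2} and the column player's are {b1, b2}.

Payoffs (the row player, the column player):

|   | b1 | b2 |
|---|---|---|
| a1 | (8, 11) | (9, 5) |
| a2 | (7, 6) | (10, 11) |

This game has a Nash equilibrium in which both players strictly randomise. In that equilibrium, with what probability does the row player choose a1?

5/11

Let x be the probability that the row player plays a1. In a completely mixed equilibrium, the column player must be indifferent between b1 and b2.
The column player's expected payoff from b1 is 11x + 6(1−x); from b2 it is 5x + 11(1−x).
Setting these equal: 5x + 6 = −6x + 11, so x = 5/11.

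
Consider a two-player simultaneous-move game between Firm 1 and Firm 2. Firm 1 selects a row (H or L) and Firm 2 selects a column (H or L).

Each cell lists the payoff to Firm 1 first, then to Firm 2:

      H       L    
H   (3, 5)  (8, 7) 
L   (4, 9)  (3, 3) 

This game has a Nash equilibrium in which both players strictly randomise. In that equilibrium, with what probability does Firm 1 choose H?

3/4

Let r be the probability that Firm 1 plays H. In a completely mixed equilibrium, Firm 2 must be indifferent between H and L.
Firm 2's expected payoff from H is 5r + 9(1−r); from L it is 7r + 3(1−r).
Setting these equal: −4r + 9 = 4r + 3, so r = 3/4.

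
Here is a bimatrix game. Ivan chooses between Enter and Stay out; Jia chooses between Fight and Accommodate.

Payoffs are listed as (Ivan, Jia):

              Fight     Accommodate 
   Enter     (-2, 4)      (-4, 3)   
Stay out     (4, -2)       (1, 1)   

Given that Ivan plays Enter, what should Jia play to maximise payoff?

Against Enter, Jia earns 4 from Fight and 3 from Accommodate.
So Fight is the best response.

Fight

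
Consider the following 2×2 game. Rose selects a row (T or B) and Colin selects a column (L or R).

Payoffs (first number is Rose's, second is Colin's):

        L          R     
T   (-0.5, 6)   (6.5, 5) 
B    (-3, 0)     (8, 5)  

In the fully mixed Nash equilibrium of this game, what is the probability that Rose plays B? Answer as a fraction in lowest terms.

Let x be the probability that Rose plays T. In a completely mixed equilibrium, Colin must be indifferent between L and R.
Colin's expected payoff from L is 6x; from R it is 5x + 5(1−x).
Setting these equal: 6x = 5, so x = 5/6.
Therefore Rose plays B with probability 1 − 5/6 = 1/6.

1/6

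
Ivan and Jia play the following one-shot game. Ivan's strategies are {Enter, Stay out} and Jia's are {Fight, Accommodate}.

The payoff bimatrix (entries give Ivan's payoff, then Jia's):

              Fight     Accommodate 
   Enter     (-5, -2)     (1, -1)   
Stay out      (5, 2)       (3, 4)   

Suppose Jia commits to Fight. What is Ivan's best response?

Against Fight, Ivan earns -5 from Enter and 5 from Stay out.
So Stay out is the best response.

Stay out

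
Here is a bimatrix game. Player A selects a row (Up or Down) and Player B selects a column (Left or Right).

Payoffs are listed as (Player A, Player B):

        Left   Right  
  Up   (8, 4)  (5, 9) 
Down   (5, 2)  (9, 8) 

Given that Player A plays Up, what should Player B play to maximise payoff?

Against Up, Player B earns 4 from Left and 9 from Right.
So Right is the best response.

Right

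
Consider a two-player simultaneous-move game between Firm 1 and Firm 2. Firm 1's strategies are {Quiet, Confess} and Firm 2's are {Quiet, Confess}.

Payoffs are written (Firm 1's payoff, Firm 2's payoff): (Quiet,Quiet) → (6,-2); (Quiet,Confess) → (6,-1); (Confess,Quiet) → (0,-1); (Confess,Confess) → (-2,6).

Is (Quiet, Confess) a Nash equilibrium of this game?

Yes

At (Quiet, Confess), Firm 1 earns 6; switching to Confess would give -2, so Firm 1 has no profitable deviation.
Firm 2 earns -1; switching to Quiet would give -2, so Firm 2 has no profitable deviation.
Neither player can gain by a unilateral deviation, so this profile is a Nash equilibrium.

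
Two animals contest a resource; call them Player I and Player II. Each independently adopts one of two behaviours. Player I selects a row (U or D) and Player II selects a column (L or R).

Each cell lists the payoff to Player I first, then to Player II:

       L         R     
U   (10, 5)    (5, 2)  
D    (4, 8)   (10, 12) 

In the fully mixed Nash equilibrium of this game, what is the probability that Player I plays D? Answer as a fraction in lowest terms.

Let r be the probability that Player I plays U. In a completely mixed equilibrium, Player II must be indifferent between L and R.
Player II's expected payoff from L is 5r + 8(1−r); from R it is 2r + 12(1−r).
Setting these equal: −3r + 8 = −10r + 12, so r = 4/7.
Therefore Player I plays D with probability 1 − 4/7 = 3/7.

3/7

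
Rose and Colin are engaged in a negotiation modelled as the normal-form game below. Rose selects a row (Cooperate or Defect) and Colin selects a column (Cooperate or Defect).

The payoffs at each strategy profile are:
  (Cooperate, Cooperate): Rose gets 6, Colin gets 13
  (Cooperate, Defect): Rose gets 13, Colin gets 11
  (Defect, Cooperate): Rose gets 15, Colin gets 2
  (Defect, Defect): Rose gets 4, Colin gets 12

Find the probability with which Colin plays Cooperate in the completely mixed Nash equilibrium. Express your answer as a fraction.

1/2

Let c be the probability that Colin plays Cooperate. In a completely mixed equilibrium, Rose must be indifferent between Cooperate and Defect.
Rose's expected payoff from Cooperate is 6c + 13(1−c); from Defect it is 15c + 4(1−c).
Setting these equal: −7c + 13 = 11c + 4, so c = 1/2.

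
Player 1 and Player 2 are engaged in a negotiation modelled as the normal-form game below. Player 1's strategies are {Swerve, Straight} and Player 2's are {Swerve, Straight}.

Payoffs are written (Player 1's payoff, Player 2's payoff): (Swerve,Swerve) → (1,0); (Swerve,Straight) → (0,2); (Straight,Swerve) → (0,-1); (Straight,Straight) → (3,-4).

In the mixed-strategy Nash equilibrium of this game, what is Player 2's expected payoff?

First find x, the probability Player 1 plays Swerve, from Player 2's indifference between Swerve and Straight: −(1−x) = 2x − 4(1−x), giving x = 3/5.
Since Player 2 is indifferent in equilibrium, Player 2's expected payoff equals the payoff from either column against (3/5, 2/5). Using Swerve: −(2/5) = -2/5.

-2/5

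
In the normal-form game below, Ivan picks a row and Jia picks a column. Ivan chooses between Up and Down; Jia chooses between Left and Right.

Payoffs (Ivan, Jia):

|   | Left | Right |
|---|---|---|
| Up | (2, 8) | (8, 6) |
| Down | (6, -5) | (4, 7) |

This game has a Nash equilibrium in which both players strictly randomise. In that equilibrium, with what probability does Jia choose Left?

1/2

Let q be the probability that Jia plays Left. In a completely mixed equilibrium, Ivan must be indifferent between Up and Down.
Ivan's expected payoff from Up is 2q + 8(1−q); from Down it is 6q + 4(1−q).
Setting these equal: −6q + 8 = 2q + 4, so q = 1/2.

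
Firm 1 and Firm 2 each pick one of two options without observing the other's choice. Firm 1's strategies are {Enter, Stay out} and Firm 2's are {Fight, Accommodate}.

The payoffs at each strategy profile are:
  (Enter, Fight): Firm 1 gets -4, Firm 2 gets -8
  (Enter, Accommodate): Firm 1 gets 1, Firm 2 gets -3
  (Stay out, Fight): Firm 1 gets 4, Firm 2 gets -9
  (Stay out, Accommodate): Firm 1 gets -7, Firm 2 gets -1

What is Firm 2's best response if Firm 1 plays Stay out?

Accommodate

Against Stay out, Firm 2 earns -9 from Fight and -1 from Accommodate.
So Accommodate is the best response.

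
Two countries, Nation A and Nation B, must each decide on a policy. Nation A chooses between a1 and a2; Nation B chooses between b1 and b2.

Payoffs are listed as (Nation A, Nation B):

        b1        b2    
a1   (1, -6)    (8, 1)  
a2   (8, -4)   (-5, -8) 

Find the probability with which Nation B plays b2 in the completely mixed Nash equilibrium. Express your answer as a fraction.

Let y be the probability that Nation B plays b1. In a completely mixed equilibrium, Nation A must be indifferent between a1 and a2.
Nation A's expected payoff from a1 is y + 8(1−y); from a2 it is 8y − 5(1−y).
Setting these equal: −7y + 8 = 13y − 5, so y = 13/20.
Therefore Nation B plays b2 with probability 1 − 13/20 = 7/20.

7/20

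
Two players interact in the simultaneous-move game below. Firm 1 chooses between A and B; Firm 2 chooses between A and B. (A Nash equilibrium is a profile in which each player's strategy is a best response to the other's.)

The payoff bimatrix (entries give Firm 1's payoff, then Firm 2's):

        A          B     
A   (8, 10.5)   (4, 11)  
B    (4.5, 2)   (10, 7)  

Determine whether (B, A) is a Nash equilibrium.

At (B, A), Firm 1 earns 4.5; switching to A would give 8, so Firm 1 would deviate.
Firm 2 earns 2; switching to B would give 7, so Firm 2 would deviate.
Since at least one player can profitably deviate, this is not a Nash equilibrium.

No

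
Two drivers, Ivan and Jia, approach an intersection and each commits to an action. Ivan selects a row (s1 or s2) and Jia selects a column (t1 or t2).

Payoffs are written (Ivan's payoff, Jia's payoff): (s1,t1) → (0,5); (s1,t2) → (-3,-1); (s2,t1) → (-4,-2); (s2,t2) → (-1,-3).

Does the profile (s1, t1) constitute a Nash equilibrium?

Yes

At (s1, t1), Ivan earns 0; switching to s2 would give -4, so Ivan has no profitable deviation.
Jia earns 5; switching to t2 would give -1, so Jia has no profitable deviation.
Neither player can gain by a unilateral deviation, so this profile is a Nash equilibrium.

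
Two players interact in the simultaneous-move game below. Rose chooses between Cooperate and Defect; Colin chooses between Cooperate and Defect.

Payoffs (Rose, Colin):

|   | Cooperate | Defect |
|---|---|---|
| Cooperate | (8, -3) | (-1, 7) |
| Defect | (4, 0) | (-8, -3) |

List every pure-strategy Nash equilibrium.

(Cooperate, Defect)

(Cooperate, Cooperate): Colin prefers Defect (7 > -3) — not an equilibrium.
(Cooperate, Defect): Rose gets -1 ≥ -8 from Defect, and Colin gets 7 ≥ -3 from Cooperate — Nash equilibrium.
(Defect, Cooperate): Rose prefers Cooperate (8 > 4) — not an equilibrium.
(Defect, Defect): Rose prefers Cooperate (-1 > -8); Colin prefers Cooperate (0 > -3) — not an equilibrium.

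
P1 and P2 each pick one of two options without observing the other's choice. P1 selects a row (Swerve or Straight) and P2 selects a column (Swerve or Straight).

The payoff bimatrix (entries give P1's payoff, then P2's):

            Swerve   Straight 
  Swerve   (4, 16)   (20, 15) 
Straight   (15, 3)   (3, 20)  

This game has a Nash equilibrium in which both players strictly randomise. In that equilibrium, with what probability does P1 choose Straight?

1/18

Let r be the probability that P1 plays Swerve. In a completely mixed equilibrium, P2 must be indifferent between Swerve and Straight.
P2's expected payoff from Swerve is 16r + 3(1−r); from Straight it is 15r + 20(1−r).
Setting these equal: 13r + 3 = −5r + 20, so r = 17/18.
Therefore P1 plays Straight with probability 1 − 17/18 = 1/18.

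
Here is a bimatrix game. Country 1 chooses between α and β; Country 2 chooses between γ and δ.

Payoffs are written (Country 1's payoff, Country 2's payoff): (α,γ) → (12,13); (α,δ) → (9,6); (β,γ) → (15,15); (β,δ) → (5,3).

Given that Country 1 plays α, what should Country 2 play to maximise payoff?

Against α, Country 2 earns 13 from γ and 6 from δ.
So γ is the best response.

γ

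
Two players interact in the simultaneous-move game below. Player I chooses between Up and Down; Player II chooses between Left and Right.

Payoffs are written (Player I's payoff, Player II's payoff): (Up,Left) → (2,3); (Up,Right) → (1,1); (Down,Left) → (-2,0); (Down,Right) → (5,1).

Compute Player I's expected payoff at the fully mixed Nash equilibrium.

3/2

First find q, the probability Player II plays Left, from Player I's indifference between Up and Down: 2q + (1−q) = −2q + 5(1−q), giving q = 1/2.
Since Player I is indifferent in equilibrium, Player I's expected payoff equals the payoff from either row against (1/2, 1/2). Using Up: 2(1/2) + (1/2) = 3/2.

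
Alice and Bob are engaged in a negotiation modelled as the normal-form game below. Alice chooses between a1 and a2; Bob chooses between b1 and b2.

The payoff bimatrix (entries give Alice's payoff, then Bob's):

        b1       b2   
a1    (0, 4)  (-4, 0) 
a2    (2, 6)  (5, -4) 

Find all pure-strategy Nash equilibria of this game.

(a1, b1): Alice prefers a2 (2 > 0) — not an equilibrium.
(a1, b2): Alice prefers a2 (5 > -4); Bob prefers b1 (4 > 0) — not an equilibrium.
(a2, b1): Alice gets 2 ≥ 0 from a1, and Bob gets 6 ≥ -4 from b2 — Nash equilibrium.
(a2, b2): Bob prefers b1 (6 > -4) — not an equilibrium.

(a2, b1)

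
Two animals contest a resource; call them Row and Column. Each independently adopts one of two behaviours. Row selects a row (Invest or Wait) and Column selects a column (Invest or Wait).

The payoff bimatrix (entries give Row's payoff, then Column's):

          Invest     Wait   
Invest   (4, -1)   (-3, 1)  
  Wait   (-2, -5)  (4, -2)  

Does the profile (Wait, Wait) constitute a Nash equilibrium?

Yes

At (Wait, Wait), Row earns 4; switching to Invest would give -3, so Row has no profitable deviation.
Column earns -2; switching to Invest would give -5, so Column has no profitable deviation.
Neither player can gain by a unilateral deviation, so this profile is a Nash equilibrium.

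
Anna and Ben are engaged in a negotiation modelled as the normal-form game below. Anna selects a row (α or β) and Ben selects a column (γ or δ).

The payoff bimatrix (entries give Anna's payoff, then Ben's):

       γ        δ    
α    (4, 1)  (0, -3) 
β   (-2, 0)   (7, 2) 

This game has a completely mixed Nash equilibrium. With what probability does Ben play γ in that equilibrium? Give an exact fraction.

Let c be the probability that Ben plays γ. In a completely mixed equilibrium, Anna must be indifferent between α and β.
Anna's expected payoff from α is 4c; from β it is −2c + 7(1−c).
Setting these equal: 4c = −9c + 7, so c = 7/13.

7/13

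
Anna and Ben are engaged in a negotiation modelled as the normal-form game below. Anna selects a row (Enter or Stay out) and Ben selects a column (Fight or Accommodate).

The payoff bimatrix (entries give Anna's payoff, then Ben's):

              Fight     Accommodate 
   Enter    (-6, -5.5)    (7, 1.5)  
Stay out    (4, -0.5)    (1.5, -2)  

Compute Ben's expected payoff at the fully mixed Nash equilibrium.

-47/34

First find p, the probability Anna plays Enter, from Ben's indifference between Fight and Accommodate: −5.5p − 0.5(1−p) = 1.5p − 2(1−p), giving p = 3/17.
Since Ben is indifferent in equilibrium, Ben's expected payoff equals the payoff from either column against (3/17, 14/17). Using Fight: −5.5(3/17) − 0.5(14/17) = -47/34.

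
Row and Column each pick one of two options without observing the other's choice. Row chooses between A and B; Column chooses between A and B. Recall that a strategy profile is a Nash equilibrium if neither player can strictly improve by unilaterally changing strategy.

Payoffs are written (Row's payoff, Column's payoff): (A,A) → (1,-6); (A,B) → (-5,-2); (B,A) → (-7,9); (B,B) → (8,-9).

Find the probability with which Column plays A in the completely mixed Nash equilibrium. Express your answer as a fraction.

13/21

Let q be the probability that Column plays A. In a completely mixed equilibrium, Row must be indifferent between A and B.
Row's expected payoff from A is q − 5(1−q); from B it is −7q + 8(1−q).
Setting these equal: 6q − 5 = −15q + 8, so q = 13/21.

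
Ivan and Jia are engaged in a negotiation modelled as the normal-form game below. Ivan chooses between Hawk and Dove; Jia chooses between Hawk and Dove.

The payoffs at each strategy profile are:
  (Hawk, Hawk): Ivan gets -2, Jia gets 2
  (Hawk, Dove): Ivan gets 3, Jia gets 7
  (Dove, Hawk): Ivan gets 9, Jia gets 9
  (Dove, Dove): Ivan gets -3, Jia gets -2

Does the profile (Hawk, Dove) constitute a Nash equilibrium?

Yes

At (Hawk, Dove), Ivan earns 3; switching to Dove would give -3, so Ivan has no profitable deviation.
Jia earns 7; switching to Hawk would give 2, so Jia has no profitable deviation.
Neither player can gain by a unilateral deviation, so this profile is a Nash equilibrium.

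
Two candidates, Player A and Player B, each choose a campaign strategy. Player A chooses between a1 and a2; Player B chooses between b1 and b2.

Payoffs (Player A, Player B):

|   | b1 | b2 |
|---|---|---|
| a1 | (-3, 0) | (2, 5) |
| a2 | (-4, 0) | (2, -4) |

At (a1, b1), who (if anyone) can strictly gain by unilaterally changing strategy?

Player A at (a1, b1) earns -3; deviating to a2 yields -4 — not better.
Player B earns 0; deviating to b2 yields 5 — a strict improvement.
Only Player B has a strictly profitable deviation.

Player B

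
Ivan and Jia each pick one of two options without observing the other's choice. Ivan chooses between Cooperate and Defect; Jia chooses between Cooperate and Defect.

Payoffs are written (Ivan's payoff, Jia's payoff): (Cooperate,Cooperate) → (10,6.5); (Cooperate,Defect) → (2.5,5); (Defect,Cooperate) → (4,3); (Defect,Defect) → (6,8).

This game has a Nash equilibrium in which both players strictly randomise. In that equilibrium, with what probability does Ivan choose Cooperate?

10/13

Let x be the probability that Ivan plays Cooperate. In a completely mixed equilibrium, Jia must be indifferent between Cooperate and Defect.
Jia's expected payoff from Cooperate is 6.5x + 3(1−x); from Defect it is 5x + 8(1−x).
Setting these equal: 3.5x + 3 = −3x + 8, so x = 10/13.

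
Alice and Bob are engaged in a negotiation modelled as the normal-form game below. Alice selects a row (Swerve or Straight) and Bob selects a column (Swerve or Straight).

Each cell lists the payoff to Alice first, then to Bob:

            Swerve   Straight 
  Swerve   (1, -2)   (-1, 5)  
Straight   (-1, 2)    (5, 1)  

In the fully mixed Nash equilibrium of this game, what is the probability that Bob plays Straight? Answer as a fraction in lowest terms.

1/4

Let y be the probability that Bob plays Swerve. In a completely mixed equilibrium, Alice must be indifferent between Swerve and Straight.
Alice's expected payoff from Swerve is y − (1−y); from Straight it is −y + 5(1−y).
Setting these equal: 2y − 1 = −6y + 5, so y = 3/4.
Therefore Bob plays Straight with probability 1 − 3/4 = 1/4.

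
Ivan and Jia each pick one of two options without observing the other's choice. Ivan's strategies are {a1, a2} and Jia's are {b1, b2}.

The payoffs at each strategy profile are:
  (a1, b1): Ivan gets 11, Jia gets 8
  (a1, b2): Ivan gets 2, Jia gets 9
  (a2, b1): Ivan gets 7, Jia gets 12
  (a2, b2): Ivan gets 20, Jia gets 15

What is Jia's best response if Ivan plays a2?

b2

Against a2, Jia earns 12 from b1 and 15 from b2.
So b2 is the best response.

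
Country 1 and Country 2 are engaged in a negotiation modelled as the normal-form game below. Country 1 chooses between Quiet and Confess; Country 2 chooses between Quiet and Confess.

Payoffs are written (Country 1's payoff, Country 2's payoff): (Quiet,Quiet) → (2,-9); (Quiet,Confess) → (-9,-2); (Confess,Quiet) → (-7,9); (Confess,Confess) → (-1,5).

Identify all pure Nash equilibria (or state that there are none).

(Quiet, Quiet): Country 2 prefers Confess (-2 > -9) — not an equilibrium.
(Quiet, Confess): Country 1 prefers Confess (-1 > -9) — not an equilibrium.
(Confess, Quiet): Country 1 prefers Quiet (2 > -7) — not an equilibrium.
(Confess, Confess): Country 2 prefers Quiet (9 > 5) — not an equilibrium.

none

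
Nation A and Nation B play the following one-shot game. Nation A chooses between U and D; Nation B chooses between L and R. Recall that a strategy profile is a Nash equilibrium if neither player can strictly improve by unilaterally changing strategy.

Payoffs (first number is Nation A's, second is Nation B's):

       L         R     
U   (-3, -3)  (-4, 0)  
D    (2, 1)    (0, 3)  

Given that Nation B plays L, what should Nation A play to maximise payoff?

D

Against L, Nation A earns -3 from U and 2 from D.
So D is the best response.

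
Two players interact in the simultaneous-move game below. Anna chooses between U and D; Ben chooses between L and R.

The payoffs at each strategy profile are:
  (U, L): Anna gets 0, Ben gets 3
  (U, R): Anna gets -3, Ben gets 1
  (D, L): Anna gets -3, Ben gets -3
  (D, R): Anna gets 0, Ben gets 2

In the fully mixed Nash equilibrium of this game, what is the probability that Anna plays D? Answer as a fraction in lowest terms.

Let r be the probability that Anna plays U. In a completely mixed equilibrium, Ben must be indifferent between L and R.
Ben's expected payoff from L is 3r − 3(1−r); from R it is r + 2(1−r).
Setting these equal: 6r − 3 = −r + 2, so r = 5/7.
Therefore Anna plays D with probability 1 − 5/7 = 2/7.

2/7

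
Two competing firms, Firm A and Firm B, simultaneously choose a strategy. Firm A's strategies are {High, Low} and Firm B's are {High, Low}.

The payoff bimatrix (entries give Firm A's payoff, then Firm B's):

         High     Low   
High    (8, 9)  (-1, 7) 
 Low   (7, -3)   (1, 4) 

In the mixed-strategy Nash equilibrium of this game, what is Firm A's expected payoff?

First find q, the probability Firm B plays High, from Firm A's indifference between High and Low: 8q − (1−q) = 7q + (1−q), giving q = 2/3.
Since Firm A is indifferent in equilibrium, Firm A's expected payoff equals the payoff from either row against (2/3, 1/3). Using High: 8(2/3) − (1/3) = 5.

5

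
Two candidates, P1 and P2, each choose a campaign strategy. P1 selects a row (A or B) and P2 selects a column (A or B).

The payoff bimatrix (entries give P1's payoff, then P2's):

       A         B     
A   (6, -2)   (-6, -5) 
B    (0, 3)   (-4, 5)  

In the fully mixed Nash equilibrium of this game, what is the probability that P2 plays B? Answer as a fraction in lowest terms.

3/4

Let q be the probability that P2 plays A. In a completely mixed equilibrium, P1 must be indifferent between A and B.
P1's expected payoff from A is 6q − 6(1−q); from B it is −4(1−q).
Setting these equal: 12q − 6 = 4q − 4, so q = 1/4.
Therefore P2 plays B with probability 1 − 1/4 = 3/4.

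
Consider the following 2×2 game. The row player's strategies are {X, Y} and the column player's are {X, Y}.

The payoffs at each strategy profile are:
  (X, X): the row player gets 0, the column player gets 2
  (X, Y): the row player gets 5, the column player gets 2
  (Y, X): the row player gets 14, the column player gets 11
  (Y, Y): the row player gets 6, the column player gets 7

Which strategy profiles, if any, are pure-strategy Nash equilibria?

(Y, X)

(X, X): the row player prefers Y (14 > 0) — not an equilibrium.
(X, Y): the row player prefers Y (6 > 5) — not an equilibrium.
(Y, X): the row player gets 14 ≥ 0 from X, and the column player gets 11 ≥ 7 from Y — Nash equilibrium.
(Y, Y): the column player prefers X (11 > 7) — not an equilibrium.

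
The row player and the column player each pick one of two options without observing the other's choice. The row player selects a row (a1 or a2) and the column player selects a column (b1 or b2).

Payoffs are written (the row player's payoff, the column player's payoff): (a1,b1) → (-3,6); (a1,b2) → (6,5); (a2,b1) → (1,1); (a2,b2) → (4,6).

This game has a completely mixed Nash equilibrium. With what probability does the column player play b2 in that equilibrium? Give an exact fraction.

Let y be the probability that the column player plays b1. In a completely mixed equilibrium, the row player must be indifferent between a1 and a2.
The row player's expected payoff from a1 is −3y + 6(1−y); from a2 it is y + 4(1−y).
Setting these equal: −9y + 6 = −3y + 4, so y = 1/3.
Therefore the column player plays b2 with probability 1 − 1/3 = 2/3.

2/3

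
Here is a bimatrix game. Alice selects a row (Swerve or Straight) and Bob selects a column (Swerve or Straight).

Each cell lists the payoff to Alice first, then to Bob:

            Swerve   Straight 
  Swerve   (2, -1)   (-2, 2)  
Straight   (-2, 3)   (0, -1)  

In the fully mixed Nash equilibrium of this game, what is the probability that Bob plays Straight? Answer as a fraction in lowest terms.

Let q be the probability that Bob plays Swerve. In a completely mixed equilibrium, Alice must be indifferent between Swerve and Straight.
Alice's expected payoff from Swerve is 2q − 2(1−q); from Straight it is −2q.
Setting these equal: 4q − 2 = −2q, so q = 1/3.
Therefore Bob plays Straight with probability 1 − 1/3 = 2/3.

2/3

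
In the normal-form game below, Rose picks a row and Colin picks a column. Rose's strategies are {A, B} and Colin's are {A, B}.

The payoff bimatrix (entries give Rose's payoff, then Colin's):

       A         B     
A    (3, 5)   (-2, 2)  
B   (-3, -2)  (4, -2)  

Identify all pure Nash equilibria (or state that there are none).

(A, A) and (B, B)

(A, A): Rose gets 3 ≥ -3 from B, and Colin gets 5 ≥ 2 from B — Nash equilibrium.
(A, B): Rose prefers B (4 > -2); Colin prefers A (5 > 2) — not an equilibrium.
(B, A): Rose prefers A (3 > -3) — not an equilibrium.
(B, B): Rose gets 4 ≥ -2 from A, and Colin gets -2 ≥ -2 from A — Nash equilibrium.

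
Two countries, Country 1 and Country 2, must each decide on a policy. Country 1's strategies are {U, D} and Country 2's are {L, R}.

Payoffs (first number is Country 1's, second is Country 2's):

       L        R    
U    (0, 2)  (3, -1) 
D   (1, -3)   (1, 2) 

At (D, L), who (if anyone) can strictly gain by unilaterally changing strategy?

Country 1 at (D, L) earns 1; deviating to U yields 0 — not better.
Country 2 earns -3; deviating to R yields 2 — a strict improvement.
Only Country 2 has a strictly profitable deviation.

Country 2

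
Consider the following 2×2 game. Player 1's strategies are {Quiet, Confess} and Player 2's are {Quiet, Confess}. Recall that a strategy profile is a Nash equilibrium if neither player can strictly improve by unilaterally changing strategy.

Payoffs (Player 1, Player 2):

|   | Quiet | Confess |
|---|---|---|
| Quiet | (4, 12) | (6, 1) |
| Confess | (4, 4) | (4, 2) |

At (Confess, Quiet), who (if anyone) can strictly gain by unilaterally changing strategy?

Player 1 at (Confess, Quiet) earns 4; deviating to Quiet yields 4 — not better.
Player 2 earns 4; deviating to Confess yields 2 — not better.
Neither player can strictly improve; the profile is a Nash equilibrium.

Neither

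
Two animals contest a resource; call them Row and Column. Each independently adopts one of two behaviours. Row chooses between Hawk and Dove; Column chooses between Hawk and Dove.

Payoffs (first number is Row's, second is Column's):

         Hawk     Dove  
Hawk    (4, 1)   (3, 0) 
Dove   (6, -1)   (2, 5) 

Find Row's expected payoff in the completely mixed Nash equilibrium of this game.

10/3

First find q, the probability Column plays Hawk, from Row's indifference between Hawk and Dove: 4q + 3(1−q) = 6q + 2(1−q), giving q = 1/3.
Since Row is indifferent in equilibrium, Row's expected payoff equals the payoff from either row against (1/3, 2/3). Using Hawk: 4(1/3) + 3(2/3) = 10/3.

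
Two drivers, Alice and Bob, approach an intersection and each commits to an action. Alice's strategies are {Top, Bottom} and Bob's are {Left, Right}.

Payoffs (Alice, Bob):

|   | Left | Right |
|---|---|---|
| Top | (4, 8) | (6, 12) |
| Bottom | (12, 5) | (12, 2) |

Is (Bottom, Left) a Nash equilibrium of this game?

Yes

At (Bottom, Left), Alice earns 12; switching to Top would give 4, so Alice has no profitable deviation.
Bob earns 5; switching to Right would give 2, so Bob has no profitable deviation.
Neither player can gain by a unilateral deviation, so this profile is a Nash equilibrium.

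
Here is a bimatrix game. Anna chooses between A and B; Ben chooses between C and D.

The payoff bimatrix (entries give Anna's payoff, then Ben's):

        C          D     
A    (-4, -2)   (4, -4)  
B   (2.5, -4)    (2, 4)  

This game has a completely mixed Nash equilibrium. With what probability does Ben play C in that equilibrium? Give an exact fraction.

Let y be the probability that Ben plays C. In a completely mixed equilibrium, Anna must be indifferent between A and B.
Anna's expected payoff from A is −4y + 4(1−y); from B it is 2.5y + 2(1−y).
Setting these equal: −8y + 4 = 0.5y + 2, so y = 4/17.

4/17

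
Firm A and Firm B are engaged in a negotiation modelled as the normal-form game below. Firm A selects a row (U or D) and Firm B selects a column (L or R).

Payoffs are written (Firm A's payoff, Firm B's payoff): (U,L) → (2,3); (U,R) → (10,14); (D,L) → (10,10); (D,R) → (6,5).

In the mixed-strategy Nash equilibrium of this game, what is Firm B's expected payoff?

125/16

First find p, the probability Firm A plays U, from Firm B's indifference between L and R: 3p + 10(1−p) = 14p + 5(1−p), giving p = 5/16.
Since Firm B is indifferent in equilibrium, Firm B's expected payoff equals the payoff from either column against (5/16, 11/16). Using L: 3(5/16) + 10(11/16) = 125/16.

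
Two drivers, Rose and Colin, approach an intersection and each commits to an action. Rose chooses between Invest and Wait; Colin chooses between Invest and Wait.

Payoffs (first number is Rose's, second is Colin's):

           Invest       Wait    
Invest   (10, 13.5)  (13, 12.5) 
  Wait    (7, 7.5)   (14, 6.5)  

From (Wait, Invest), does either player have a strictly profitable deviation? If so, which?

Rose at (Wait, Invest) earns 7; deviating to Invest yields 10 — a strict improvement.
Colin earns 7.5; deviating to Wait yields 6.5 — not better.
Only Rose has a strictly profitable deviation.

Rose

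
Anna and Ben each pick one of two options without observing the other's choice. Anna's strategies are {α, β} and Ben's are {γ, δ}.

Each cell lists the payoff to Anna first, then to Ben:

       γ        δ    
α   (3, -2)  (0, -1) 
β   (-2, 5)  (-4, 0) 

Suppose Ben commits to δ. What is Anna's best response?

Against δ, Anna earns 0 from α and -4 from β.
So α is the best response.

α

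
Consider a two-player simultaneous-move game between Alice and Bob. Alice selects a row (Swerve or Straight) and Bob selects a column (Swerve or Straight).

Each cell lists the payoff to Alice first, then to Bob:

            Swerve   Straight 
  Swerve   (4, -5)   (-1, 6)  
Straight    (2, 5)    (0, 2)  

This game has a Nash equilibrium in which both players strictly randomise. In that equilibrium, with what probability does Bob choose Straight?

Let q be the probability that Bob plays Swerve. In a completely mixed equilibrium, Alice must be indifferent between Swerve and Straight.
Alice's expected payoff from Swerve is 4q − (1−q); from Straight it is 2q.
Setting these equal: 5q − 1 = 2q, so q = 1/3.
Therefore Bob plays Straight with probability 1 − 1/3 = 2/3.

2/3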